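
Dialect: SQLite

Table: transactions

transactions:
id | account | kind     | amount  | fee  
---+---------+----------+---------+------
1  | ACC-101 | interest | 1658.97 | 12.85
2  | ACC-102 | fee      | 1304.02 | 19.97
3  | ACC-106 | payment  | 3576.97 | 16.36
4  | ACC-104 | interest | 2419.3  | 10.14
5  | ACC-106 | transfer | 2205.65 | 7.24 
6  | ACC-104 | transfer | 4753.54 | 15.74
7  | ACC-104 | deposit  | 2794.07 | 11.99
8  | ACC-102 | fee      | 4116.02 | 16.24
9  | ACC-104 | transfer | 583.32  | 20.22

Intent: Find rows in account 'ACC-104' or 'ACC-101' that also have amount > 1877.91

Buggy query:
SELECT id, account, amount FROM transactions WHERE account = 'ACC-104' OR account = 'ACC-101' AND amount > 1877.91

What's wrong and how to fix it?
Bug: Without parentheses, AND is evaluated before OR, so the amount filter only applies to the 'ACC-101' branch

Fix: Group the OR with parentheses (or use IN), then AND the threshold

Corrected query:
SELECT id, account, amount FROM transactions WHERE (account = 'ACC-104' OR account = 'ACC-101') AND amount > 1877.91

Result:
id | account | amount 
---+---------+--------
4  | ACC-104 | 2419.3 
6  | ACC-104 | 4753.54
7  | ACC-104 | 2794.07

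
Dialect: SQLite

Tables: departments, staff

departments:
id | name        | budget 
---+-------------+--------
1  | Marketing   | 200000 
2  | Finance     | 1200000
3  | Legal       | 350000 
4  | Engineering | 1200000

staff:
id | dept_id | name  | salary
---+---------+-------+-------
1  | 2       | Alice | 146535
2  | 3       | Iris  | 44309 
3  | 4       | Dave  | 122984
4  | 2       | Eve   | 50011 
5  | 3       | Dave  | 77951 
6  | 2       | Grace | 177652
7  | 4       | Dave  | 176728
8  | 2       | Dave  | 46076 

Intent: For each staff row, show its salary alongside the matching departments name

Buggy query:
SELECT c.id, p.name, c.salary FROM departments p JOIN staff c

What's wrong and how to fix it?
Bug: JOIN with no ON clause produces a cartesian product; every staff row pairs with every departments row

Fix: Add ON c.dept_id = p.id to the JOIN

Corrected query:
SELECT c.id, p.name, c.salary FROM departments p JOIN staff c ON c.dept_id = p.id

Result:
id | name        | salary
---+-------------+-------
1  | Finance     | 146535
2  | Legal       | 44309 
3  | Engineering | 122984
4  | Finance     | 50011 
5  | Legal       | 77951 
6  | Finance     | 177652
7  | Engineering | 176728
8  | Finance     | 46076 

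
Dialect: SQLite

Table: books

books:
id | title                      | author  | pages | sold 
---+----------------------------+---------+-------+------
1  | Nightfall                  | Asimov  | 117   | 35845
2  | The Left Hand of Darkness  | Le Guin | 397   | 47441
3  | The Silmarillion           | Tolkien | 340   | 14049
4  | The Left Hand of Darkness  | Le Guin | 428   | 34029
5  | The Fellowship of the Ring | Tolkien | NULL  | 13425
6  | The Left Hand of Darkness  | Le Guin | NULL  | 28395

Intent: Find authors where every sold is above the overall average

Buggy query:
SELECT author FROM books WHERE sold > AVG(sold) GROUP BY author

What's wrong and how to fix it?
Bug: AVG() is an aggregate; it can't sit directly in WHERE

Fix: Compute the overall average in a scalar subquery and compare each group's MIN against it in HAVING

Corrected query:
SELECT author FROM books GROUP BY author HAVING MIN(sold) > (SELECT AVG(sold) FROM books)

Result:
author
------
Asimov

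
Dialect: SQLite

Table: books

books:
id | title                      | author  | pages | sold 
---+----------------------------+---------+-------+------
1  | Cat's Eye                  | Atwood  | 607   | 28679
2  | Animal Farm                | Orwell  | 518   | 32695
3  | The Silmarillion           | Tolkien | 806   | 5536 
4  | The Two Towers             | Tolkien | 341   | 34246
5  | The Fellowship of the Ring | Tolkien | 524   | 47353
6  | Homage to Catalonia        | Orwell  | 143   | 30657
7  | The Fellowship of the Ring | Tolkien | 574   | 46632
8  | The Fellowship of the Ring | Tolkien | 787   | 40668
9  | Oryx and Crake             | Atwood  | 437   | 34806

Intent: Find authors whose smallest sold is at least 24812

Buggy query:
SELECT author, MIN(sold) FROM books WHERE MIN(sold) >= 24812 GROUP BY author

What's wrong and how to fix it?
Bug: Aggregates like MIN are computed per group after WHERE runs

Fix: Use HAVING for the per-group MIN condition

Corrected query:
SELECT author, MIN(sold) FROM books GROUP BY author HAVING MIN(sold) >= 24812

Result:
author | MIN(sold)
-------+----------
Atwood | 28679    
Orwell | 30657    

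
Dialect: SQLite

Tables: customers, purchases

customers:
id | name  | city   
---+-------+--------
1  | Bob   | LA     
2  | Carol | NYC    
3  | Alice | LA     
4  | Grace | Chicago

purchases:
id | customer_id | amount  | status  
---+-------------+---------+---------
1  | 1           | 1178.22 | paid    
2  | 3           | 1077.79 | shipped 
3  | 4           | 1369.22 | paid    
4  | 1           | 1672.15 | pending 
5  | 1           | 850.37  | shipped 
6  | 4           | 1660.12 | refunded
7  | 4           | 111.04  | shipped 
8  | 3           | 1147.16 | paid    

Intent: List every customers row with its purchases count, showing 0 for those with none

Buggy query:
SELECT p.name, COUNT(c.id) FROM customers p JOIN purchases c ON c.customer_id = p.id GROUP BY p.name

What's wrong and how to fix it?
Bug: An inner join excludes parents with zero children

Fix: Use LEFT JOIN so parents without children still appear (COUNT(c.id) gives 0)

Corrected query:
SELECT p.name, COUNT(c.id) FROM customers p LEFT JOIN purchases c ON c.customer_id = p.id GROUP BY p.name

Result:
name  | COUNT(c.id)
------+------------
Alice | 2          
Bob   | 3          
Carol | 0          
Grace | 3          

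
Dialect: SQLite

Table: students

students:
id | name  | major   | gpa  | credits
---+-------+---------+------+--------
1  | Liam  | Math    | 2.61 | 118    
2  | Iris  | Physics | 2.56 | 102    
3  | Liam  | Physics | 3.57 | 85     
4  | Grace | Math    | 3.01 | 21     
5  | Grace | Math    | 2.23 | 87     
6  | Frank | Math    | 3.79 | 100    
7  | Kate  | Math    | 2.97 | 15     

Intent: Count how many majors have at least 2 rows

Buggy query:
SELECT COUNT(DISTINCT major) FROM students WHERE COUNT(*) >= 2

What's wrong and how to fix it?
Bug: WHERE filters individual rows, not groups, so a group-level COUNT is invalid there

Fix: Group first with HAVING COUNT(*) >= 2, then COUNT the resulting groups

Corrected query:
SELECT COUNT(*) FROM (SELECT major FROM students GROUP BY major HAVING COUNT(*) >= 2)

Result:
COUNT(*)
--------
2       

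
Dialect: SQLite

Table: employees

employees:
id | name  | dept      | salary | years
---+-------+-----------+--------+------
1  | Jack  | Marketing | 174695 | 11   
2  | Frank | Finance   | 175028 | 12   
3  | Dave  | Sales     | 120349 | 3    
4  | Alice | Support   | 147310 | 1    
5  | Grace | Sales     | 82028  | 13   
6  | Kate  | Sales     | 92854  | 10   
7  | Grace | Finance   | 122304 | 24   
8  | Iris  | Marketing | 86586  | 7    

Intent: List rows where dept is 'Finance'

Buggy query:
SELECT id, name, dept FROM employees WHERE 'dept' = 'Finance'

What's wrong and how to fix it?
Bug: 'dept' in single quotes is a string literal, not the column; the comparison is literal-vs-literal and never true

Fix: Reference the column as dept without single quotes

Corrected query:
SELECT id, name, dept FROM employees WHERE dept = 'Finance'

Result:
id | name  | dept   
---+-------+--------
2  | Frank | Finance
7  | Grace | Finance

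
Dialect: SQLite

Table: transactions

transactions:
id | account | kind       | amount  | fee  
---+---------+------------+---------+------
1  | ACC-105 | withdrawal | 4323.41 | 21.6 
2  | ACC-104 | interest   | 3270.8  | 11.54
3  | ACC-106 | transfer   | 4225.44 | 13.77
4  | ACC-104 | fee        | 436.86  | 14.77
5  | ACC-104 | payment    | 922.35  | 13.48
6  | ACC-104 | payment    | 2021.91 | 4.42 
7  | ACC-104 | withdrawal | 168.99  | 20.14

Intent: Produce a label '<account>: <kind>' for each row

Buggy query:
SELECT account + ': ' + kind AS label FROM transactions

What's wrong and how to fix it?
Bug: SQLite uses || for string concatenation; + coerces text to numbers (yielding 0)

Fix: Replace + with || to concatenate text

Corrected query:
SELECT account || ': ' || kind AS label FROM transactions

Result:
label              
-------------------
ACC-105: withdrawal
ACC-104: interest  
ACC-106: transfer  
ACC-104: fee       
ACC-104: payment   
ACC-104: payment   
ACC-104: withdrawal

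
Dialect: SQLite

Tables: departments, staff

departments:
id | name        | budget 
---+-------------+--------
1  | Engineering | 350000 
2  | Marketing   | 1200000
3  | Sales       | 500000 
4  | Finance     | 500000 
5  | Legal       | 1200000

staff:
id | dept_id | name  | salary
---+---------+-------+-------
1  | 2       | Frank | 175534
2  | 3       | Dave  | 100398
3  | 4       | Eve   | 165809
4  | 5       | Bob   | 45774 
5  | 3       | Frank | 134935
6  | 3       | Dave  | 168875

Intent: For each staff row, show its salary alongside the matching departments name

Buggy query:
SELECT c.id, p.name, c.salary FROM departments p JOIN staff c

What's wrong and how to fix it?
Bug: JOIN with no ON clause produces a cartesian product; every staff row pairs with every departments row

Fix: Add ON c.dept_id = p.id to the JOIN

Corrected query:
SELECT c.id, p.name, c.salary FROM departments p JOIN staff c ON c.dept_id = p.id

Result:
id | name      | salary
---+-----------+-------
1  | Marketing | 175534
2  | Sales     | 100398
3  | Finance   | 165809
4  | Legal     | 45774 
5  | Sales     | 134935
6  | Sales     | 168875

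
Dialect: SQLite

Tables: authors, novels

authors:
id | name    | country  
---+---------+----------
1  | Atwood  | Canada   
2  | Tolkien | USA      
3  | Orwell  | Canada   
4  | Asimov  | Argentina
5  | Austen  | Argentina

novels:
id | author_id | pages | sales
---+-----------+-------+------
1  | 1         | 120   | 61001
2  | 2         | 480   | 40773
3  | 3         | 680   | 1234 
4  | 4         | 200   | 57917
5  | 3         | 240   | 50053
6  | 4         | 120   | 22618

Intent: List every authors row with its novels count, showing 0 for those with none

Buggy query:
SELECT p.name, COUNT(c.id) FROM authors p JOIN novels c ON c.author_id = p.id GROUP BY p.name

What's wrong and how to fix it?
Bug: An inner join excludes parents with zero children

Fix: Switch to LEFT JOIN to retain unmatched parent rows

Corrected query:
SELECT p.name, COUNT(c.id) FROM authors p LEFT JOIN novels c ON c.author_id = p.id GROUP BY p.name

Result:
name    | COUNT(c.id)
--------+------------
Asimov  | 2          
Atwood  | 1          
Austen  | 0          
Orwell  | 2          
Tolkien | 1          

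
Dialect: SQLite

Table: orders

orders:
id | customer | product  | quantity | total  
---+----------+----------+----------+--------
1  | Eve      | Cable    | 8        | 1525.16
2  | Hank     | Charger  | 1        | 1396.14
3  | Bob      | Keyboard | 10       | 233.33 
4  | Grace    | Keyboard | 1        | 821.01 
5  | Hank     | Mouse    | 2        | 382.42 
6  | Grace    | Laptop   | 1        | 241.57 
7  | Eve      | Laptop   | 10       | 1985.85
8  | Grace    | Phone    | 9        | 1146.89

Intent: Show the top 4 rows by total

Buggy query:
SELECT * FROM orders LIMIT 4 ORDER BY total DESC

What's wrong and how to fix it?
Bug: LIMIT must come after ORDER BY

Fix: Swap the clauses: ORDER BY first, then LIMIT

Corrected query:
SELECT * FROM orders ORDER BY total DESC LIMIT 4

Result:
id | customer | product | quantity | total  
---+----------+---------+----------+--------
7  | Eve      | Laptop  | 10       | 1985.85
1  | Eve      | Cable   | 8        | 1525.16
2  | Hank     | Charger | 1        | 1396.14
8  | Grace    | Phone   | 9        | 1146.89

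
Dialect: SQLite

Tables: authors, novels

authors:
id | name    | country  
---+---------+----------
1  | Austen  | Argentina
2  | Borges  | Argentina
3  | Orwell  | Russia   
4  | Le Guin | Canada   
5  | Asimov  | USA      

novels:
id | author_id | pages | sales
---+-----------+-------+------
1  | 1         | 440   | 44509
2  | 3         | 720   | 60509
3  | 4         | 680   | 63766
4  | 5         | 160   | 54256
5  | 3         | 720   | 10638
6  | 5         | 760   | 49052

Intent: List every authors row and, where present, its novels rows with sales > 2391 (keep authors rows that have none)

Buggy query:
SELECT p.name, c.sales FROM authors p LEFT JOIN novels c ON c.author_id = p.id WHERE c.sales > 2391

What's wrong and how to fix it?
Bug: A WHERE condition on the right-hand table after LEFT JOIN drops unmatched parents

Fix: Move the right-table condition into the ON clause so unmatched parents are kept

Corrected query:
SELECT p.name, c.sales FROM authors p LEFT JOIN novels c ON c.author_id = p.id AND c.sales > 2391

Result:
name    | sales
--------+------
Austen  | 44509
Borges  | NULL 
Orwell  | 10638
Orwell  | 60509
Le Guin | 63766
Asimov  | 49052
Asimov  | 54256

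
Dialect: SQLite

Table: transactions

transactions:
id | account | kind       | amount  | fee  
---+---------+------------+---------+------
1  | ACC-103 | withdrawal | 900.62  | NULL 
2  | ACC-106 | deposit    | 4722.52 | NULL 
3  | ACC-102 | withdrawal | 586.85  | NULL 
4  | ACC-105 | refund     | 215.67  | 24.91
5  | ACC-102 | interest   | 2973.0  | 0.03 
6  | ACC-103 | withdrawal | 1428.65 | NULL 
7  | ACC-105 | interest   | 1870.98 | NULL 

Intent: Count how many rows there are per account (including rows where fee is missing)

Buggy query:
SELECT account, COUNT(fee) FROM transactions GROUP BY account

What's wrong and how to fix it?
Bug: COUNT(fee) skips NULLs, so groups with missing fee are undercounted

Fix: Replace COUNT(fee) with COUNT(*)

Corrected query:
SELECT account, COUNT(*) FROM transactions GROUP BY account

Result:
account | COUNT(*)
--------+---------
ACC-102 | 2       
ACC-103 | 2       
ACC-105 | 2       
ACC-106 | 1       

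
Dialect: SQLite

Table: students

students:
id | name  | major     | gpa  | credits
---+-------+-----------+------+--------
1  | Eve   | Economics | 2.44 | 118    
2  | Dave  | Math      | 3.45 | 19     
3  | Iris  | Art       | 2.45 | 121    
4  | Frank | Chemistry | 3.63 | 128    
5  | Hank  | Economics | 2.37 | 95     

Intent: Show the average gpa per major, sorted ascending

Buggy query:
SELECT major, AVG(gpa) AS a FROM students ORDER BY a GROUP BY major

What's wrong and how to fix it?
Bug: GROUP BY must precede ORDER BY

Fix: Move ORDER BY to the end, after GROUP BY

Corrected query:
SELECT major, AVG(gpa) AS a FROM students GROUP BY major ORDER BY a

Result:
major     | a    
----------+------
Economics | 2.405
Art       | 2.45 
Math      | 3.45 
Chemistry | 3.63 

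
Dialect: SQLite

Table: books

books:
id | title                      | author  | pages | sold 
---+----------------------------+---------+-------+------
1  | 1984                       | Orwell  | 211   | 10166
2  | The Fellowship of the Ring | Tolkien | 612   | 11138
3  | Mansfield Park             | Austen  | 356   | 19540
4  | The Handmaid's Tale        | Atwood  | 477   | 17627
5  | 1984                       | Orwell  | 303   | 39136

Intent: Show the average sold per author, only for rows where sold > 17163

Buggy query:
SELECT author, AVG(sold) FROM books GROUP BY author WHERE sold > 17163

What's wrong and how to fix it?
Bug: Row-level WHERE must come before GROUP BY in the clause order

Fix: Move the WHERE clause before GROUP BY

Corrected query:
SELECT author, AVG(sold) FROM books WHERE sold > 17163 GROUP BY author

Result:
author | AVG(sold)
-------+----------
Atwood | 17627    
Austen | 19540    
Orwell | 39136    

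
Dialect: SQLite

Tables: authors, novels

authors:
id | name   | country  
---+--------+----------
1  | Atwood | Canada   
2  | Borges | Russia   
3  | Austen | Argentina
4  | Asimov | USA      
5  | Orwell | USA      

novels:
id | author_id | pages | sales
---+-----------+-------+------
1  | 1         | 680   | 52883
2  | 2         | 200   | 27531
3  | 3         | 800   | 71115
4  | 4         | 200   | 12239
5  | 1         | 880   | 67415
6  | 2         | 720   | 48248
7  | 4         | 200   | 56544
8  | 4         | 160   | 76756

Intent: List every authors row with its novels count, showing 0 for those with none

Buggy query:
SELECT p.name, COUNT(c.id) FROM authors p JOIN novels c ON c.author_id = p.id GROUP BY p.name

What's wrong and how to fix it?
Bug: INNER JOIN drops authors rows that have no matching novels rows

Fix: Use LEFT JOIN so parents without children still appear (COUNT(c.id) gives 0)

Corrected query:
SELECT p.name, COUNT(c.id) FROM authors p LEFT JOIN novels c ON c.author_id = p.id GROUP BY p.name

Result:
name   | COUNT(c.id)
-------+------------
Asimov | 3          
Atwood | 2          
Austen | 1          
Borges | 2          
Orwell | 0          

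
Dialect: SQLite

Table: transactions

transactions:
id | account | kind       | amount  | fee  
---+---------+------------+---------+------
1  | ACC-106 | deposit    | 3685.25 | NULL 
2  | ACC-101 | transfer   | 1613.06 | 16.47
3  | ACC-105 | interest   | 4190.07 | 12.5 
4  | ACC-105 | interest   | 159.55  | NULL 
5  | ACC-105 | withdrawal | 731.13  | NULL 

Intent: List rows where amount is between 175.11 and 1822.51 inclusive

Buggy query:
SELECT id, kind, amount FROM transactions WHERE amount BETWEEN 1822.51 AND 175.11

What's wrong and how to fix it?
Bug: BETWEEN expects the lower bound first; with 1822.51 AND 175.11 the range is empty

Fix: Write BETWEEN 175.11 AND 1822.51

Corrected query:
SELECT id, kind, amount FROM transactions WHERE amount BETWEEN 175.11 AND 1822.51

Result:
id | kind       | amount 
---+------------+--------
2  | transfer   | 1613.06
5  | withdrawal | 731.13 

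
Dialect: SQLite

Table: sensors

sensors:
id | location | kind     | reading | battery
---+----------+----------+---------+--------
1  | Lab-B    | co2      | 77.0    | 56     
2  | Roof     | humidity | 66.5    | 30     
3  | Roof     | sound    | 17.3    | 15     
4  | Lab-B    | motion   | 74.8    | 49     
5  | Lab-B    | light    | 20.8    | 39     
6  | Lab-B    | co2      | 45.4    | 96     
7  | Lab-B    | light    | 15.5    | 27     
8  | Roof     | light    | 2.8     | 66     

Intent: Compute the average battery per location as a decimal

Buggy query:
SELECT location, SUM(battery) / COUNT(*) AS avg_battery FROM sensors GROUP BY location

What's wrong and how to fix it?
Bug: Both operands are integers, so '/' performs integer division and truncates

Fix: Cast one side to REAL so the division keeps the fractional part

Corrected query:
SELECT location, SUM(battery) * 1.0 / COUNT(*) AS avg_battery FROM sensors GROUP BY location

Result:
location | avg_battery
---------+------------
Lab-B    | 53.4       
Roof     | 37         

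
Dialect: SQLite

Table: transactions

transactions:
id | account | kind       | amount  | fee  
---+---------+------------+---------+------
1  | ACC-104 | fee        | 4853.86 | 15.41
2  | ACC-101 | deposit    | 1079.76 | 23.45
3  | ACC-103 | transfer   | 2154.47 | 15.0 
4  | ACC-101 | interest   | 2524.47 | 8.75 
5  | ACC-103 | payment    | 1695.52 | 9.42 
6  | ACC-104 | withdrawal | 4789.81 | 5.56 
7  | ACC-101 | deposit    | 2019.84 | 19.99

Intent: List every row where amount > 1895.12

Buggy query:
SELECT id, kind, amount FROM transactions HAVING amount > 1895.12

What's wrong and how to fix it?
Bug: HAVING filters the output of aggregation, but this query has no GROUP BY and no aggregate functions, so SQLite rejects it (HAVING clause on a non-aggregate query); the condition here is per row

Fix: Replace HAVING with WHERE since the condition applies to individual rows

Corrected query:
SELECT id, kind, amount FROM transactions WHERE amount > 1895.12

Result:
id | kind       | amount 
---+------------+--------
1  | fee        | 4853.86
3  | transfer   | 2154.47
4  | interest   | 2524.47
6  | withdrawal | 4789.81
7  | deposit    | 2019.84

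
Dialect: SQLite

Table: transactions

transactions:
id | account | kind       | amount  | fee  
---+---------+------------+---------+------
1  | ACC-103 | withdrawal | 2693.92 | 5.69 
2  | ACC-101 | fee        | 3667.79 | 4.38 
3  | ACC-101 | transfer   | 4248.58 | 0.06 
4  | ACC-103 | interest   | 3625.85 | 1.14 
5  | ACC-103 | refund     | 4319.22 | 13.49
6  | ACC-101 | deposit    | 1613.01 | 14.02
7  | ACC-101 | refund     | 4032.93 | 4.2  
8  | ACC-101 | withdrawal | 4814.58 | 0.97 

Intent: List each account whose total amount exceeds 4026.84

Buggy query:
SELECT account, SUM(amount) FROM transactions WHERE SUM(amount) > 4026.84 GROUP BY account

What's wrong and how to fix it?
Bug: Aggregate functions cannot appear in a WHERE clause

Fix: Move the aggregate condition to a HAVING clause

Corrected query:
SELECT account, SUM(amount) FROM transactions GROUP BY account HAVING SUM(amount) > 4026.84

Result:
account | SUM(amount)
--------+------------
ACC-101 | 18376.89   
ACC-103 | 10638.99   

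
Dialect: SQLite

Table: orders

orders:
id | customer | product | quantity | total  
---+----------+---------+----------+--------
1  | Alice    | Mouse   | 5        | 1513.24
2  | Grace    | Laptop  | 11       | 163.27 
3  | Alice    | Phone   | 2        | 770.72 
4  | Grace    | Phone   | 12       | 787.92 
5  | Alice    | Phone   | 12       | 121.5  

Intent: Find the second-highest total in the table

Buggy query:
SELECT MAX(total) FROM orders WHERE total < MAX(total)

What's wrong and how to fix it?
Bug: The inner MAX is an aggregate inside WHERE, which is not allowed

Fix: Compute the overall MAX in a subquery, then take MAX of rows below it

Corrected query:
SELECT MAX(total) FROM orders WHERE total < (SELECT MAX(total) FROM orders)

Result:
MAX(total)
----------
787.92    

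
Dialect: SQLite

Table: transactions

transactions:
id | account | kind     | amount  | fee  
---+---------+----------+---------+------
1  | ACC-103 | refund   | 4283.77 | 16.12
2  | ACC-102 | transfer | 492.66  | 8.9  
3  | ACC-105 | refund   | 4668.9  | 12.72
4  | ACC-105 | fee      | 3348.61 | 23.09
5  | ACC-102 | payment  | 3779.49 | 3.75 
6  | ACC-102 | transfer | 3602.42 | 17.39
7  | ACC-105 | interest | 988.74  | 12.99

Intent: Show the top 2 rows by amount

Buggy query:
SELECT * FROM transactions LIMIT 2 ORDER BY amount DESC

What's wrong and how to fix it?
Bug: ORDER BY cannot follow LIMIT; LIMIT is the final clause

Fix: Sort with ORDER BY, then apply LIMIT

Corrected query:
SELECT * FROM transactions ORDER BY amount DESC LIMIT 2

Result:
id | account | kind   | amount  | fee  
---+---------+--------+---------+------
3  | ACC-105 | refund | 4668.9  | 12.72
1  | ACC-103 | refund | 4283.77 | 16.12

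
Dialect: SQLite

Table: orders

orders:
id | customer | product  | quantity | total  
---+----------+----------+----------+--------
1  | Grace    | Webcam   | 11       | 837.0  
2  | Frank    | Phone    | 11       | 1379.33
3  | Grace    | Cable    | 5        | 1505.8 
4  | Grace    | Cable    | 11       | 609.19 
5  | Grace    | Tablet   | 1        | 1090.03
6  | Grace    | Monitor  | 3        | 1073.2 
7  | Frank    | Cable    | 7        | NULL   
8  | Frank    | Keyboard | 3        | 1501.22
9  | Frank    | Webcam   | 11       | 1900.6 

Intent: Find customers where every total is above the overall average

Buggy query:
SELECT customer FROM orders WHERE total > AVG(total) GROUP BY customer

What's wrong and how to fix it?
Bug: AVG() is an aggregate; it can't sit directly in WHERE

Fix: Use a subquery for AVG and a HAVING MIN(...) filter so the condition holds for every row in the group

Corrected query:
SELECT customer FROM orders GROUP BY customer HAVING MIN(total) > (SELECT AVG(total) FROM orders)

Result:
customer
--------
Frank   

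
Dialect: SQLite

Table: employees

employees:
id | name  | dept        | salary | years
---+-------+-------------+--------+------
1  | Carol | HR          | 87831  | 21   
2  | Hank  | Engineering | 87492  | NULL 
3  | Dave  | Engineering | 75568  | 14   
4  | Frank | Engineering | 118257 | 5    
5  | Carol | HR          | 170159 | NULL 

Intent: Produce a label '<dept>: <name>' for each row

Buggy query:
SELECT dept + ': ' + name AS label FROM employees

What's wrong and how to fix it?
Bug: '+' is numeric addition; on text columns SQLite converts them to 0 instead of concatenating

Fix: Use the || operator for string concatenation

Corrected query:
SELECT dept || ': ' || name AS label FROM employees

Result:
label             
------------------
HR: Carol         
Engineering: Hank 
Engineering: Dave 
Engineering: Frank
HR: Carol         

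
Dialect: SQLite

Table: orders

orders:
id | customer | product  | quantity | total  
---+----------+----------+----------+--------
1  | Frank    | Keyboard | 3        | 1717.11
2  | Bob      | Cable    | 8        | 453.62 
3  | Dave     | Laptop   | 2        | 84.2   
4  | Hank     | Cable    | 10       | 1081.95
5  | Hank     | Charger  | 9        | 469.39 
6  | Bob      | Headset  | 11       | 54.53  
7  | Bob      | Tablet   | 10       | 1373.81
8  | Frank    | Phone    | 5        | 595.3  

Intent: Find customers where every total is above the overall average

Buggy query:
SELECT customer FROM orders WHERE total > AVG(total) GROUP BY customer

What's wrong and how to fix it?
Bug: WHERE evaluates per row before aggregation, so AVG() is unavailable

Fix: Use a subquery for AVG and a HAVING MIN(...) filter so the condition holds for every row in the group

Corrected query:
SELECT customer FROM orders GROUP BY customer HAVING MIN(total) > (SELECT AVG(total) FROM orders)

Result:
(no rows)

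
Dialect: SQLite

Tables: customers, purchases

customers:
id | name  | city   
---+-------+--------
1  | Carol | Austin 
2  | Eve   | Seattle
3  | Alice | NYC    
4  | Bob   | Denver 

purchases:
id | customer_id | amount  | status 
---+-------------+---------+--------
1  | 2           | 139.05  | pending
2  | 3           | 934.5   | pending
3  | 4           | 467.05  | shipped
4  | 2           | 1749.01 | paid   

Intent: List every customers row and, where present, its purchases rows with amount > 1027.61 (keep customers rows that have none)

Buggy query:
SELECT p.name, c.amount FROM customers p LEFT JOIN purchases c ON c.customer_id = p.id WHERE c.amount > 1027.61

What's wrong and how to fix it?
Bug: A WHERE condition on the right-hand table after LEFT JOIN drops unmatched parents

Fix: Put 'c.amount > 1027.61' in the JOIN's ON clause instead of WHERE

Corrected query:
SELECT p.name, c.amount FROM customers p LEFT JOIN purchases c ON c.customer_id = p.id AND c.amount > 1027.61

Result:
name  | amount 
------+--------
Carol | NULL   
Eve   | 1749.01
Alice | NULL   
Bob   | NULL   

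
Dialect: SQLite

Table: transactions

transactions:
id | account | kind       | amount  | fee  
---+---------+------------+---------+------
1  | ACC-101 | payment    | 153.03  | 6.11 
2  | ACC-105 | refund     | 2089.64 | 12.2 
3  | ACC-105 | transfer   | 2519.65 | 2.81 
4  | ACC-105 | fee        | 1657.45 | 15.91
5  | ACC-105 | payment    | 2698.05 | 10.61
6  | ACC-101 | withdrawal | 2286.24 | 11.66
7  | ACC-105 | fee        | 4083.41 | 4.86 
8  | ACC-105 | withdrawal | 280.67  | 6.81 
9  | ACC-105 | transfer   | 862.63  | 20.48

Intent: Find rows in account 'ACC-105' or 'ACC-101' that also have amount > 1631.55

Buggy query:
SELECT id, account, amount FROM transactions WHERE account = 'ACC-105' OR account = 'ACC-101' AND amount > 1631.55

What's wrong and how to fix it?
Bug: Without parentheses, AND is evaluated before OR, so the amount filter only applies to the 'ACC-101' branch

Fix: Add parentheses around the OR so the AND applies to both alternatives

Corrected query:
SELECT id, account, amount FROM transactions WHERE (account = 'ACC-105' OR account = 'ACC-101') AND amount > 1631.55

Result:
id | account | amount 
---+---------+--------
2  | ACC-105 | 2089.64
3  | ACC-105 | 2519.65
4  | ACC-105 | 1657.45
5  | ACC-105 | 2698.05
6  | ACC-101 | 2286.24
7  | ACC-105 | 4083.41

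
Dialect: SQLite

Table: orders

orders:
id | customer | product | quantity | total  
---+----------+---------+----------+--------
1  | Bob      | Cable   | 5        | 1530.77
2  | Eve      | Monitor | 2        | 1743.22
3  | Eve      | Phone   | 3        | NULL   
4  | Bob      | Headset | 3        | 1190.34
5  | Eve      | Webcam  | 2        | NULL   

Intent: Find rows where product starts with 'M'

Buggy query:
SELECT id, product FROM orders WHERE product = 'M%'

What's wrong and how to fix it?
Bug: Wildcards only work with LIKE; '=' treats '%' as a literal character

Fix: Use LIKE for wildcard pattern matching

Corrected query:
SELECT id, product FROM orders WHERE product LIKE 'M%'

Result:
id | product
---+--------
2  | Monitor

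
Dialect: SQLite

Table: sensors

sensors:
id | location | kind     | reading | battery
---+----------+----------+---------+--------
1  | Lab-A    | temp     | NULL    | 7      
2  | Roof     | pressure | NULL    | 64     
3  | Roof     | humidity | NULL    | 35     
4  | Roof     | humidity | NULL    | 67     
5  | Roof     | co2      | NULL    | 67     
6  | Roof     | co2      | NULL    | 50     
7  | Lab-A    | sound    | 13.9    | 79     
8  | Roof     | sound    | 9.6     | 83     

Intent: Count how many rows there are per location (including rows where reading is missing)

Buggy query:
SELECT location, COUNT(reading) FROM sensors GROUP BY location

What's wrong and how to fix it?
Bug: COUNT(column) counts non-NULL values only; rows with NULL reading aren't counted

Fix: Replace COUNT(reading) with COUNT(*)

Corrected query:
SELECT location, COUNT(*) FROM sensors GROUP BY location

Result:
location | COUNT(*)
---------+---------
Lab-A    | 2       
Roof     | 6       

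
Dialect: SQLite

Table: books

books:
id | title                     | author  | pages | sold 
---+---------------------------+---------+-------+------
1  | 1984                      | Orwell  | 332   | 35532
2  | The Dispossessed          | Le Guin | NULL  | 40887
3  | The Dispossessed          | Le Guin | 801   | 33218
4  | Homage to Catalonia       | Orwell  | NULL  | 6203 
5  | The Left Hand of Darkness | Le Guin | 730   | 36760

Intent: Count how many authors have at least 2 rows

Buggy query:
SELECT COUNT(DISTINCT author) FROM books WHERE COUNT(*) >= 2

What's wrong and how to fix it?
Bug: WHERE filters individual rows, not groups, so a group-level COUNT is invalid there

Fix: Use a subquery that GROUPs and filters with HAVING, then count its rows

Corrected query:
SELECT COUNT(*) FROM (SELECT author FROM books GROUP BY author HAVING COUNT(*) >= 2)

Result:
COUNT(*)
--------
2       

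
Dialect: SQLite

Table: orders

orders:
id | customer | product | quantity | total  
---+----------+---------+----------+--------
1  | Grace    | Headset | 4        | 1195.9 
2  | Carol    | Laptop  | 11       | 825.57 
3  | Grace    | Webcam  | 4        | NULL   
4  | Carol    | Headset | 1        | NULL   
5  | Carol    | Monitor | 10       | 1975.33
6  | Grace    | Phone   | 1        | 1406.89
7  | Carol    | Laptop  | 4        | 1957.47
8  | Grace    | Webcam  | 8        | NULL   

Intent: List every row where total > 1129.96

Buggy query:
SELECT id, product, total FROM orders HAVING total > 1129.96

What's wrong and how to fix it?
Bug: This is a non-aggregate query (no GROUP BY, no aggregates), so in SQLite the HAVING clause is invalid here; a row-level condition belongs in WHERE

Fix: Use WHERE for row-level filtering

Corrected query:
SELECT id, product, total FROM orders WHERE total > 1129.96

Result:
id | product | total  
---+---------+--------
1  | Headset | 1195.9 
5  | Monitor | 1975.33
6  | Phone   | 1406.89
7  | Laptop  | 1957.47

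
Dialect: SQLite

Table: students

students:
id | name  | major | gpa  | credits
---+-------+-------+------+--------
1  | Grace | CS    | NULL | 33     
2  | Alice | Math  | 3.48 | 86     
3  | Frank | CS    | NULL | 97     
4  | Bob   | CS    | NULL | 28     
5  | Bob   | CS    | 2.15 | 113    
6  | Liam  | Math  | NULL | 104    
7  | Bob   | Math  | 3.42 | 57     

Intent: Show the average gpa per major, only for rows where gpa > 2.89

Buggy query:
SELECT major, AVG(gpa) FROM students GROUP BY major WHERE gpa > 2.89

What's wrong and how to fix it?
Bug: WHERE cannot follow GROUP BY

Fix: Move the WHERE clause before GROUP BY

Corrected query:
SELECT major, AVG(gpa) FROM students WHERE gpa > 2.89 GROUP BY major

Result:
major | AVG(gpa)
------+---------
Math  | 3.45    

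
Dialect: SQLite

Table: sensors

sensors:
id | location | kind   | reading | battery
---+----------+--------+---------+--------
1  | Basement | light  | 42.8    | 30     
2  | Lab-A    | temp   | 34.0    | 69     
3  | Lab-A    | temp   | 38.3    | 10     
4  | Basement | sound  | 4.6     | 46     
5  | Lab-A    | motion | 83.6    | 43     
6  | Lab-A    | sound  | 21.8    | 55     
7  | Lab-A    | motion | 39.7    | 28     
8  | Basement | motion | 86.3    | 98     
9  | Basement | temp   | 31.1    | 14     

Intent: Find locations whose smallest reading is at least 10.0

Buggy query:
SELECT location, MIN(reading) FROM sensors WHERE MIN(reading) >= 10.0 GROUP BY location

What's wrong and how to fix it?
Bug: Aggregates like MIN are computed per group after WHERE runs

Fix: Use HAVING for the per-group MIN condition

Corrected query:
SELECT location, MIN(reading) FROM sensors GROUP BY location HAVING MIN(reading) >= 10.0

Result:
location | MIN(reading)
---------+-------------
Lab-A    | 21.8        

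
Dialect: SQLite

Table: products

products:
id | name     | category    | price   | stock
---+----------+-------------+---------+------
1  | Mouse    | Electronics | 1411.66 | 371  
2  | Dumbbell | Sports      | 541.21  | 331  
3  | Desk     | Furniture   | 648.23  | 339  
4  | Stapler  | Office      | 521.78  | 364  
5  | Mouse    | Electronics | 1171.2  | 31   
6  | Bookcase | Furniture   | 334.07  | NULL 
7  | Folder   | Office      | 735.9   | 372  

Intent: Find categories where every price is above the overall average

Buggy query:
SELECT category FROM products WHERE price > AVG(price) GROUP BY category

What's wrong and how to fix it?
Bug: AVG() is an aggregate; it can't sit directly in WHERE

Fix: Use a subquery for AVG and a HAVING MIN(...) filter so the condition holds for every row in the group

Corrected query:
SELECT category FROM products GROUP BY category HAVING MIN(price) > (SELECT AVG(price) FROM products)

Result:
category   
-----------
Electronics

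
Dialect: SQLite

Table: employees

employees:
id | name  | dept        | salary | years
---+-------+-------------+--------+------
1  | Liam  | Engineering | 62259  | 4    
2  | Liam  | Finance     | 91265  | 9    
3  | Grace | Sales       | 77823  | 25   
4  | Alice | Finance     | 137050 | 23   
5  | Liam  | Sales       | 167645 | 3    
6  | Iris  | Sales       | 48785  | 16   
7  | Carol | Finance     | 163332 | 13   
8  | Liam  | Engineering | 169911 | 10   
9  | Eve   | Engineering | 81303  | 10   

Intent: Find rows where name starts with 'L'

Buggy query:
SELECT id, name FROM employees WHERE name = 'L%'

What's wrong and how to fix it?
Bug: '=' compares the literal string including the % character; pattern matching needs LIKE

Fix: Use LIKE for wildcard pattern matching

Corrected query:
SELECT id, name FROM employees WHERE name LIKE 'L%'

Result:
id | name
---+-----
1  | Liam
2  | Liam
5  | Liam
8  | Liam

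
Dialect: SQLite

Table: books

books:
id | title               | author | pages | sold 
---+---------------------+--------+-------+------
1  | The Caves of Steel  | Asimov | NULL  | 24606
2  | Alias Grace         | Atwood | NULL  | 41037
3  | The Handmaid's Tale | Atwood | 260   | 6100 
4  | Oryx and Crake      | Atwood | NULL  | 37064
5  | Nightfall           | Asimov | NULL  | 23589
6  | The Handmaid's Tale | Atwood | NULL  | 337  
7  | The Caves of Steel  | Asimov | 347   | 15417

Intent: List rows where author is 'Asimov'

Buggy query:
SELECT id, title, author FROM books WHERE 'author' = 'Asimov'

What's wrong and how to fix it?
Bug: Single quotes denote string literals in SQL; the column name is being compared as a constant string

Fix: Reference the column as author without single quotes

Corrected query:
SELECT id, title, author FROM books WHERE author = 'Asimov'

Result:
id | title              | author
---+--------------------+-------
1  | The Caves of Steel | Asimov
5  | Nightfall          | Asimov
7  | The Caves of Steel | Asimov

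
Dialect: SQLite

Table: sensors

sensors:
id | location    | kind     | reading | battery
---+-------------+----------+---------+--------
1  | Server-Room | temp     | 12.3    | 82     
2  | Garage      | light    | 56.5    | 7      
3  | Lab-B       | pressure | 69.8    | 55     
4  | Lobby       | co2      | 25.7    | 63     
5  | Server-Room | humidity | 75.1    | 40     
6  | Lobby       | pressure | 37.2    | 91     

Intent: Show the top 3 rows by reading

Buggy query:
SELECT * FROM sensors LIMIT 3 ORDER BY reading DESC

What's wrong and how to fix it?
Bug: LIMIT must come after ORDER BY

Fix: Swap the clauses: ORDER BY first, then LIMIT

Corrected query:
SELECT * FROM sensors ORDER BY reading DESC LIMIT 3

Result:
id | location    | kind     | reading | battery
---+-------------+----------+---------+--------
5  | Server-Room | humidity | 75.1    | 40     
3  | Lab-B       | pressure | 69.8    | 55     
2  | Garage      | light    | 56.5    | 7      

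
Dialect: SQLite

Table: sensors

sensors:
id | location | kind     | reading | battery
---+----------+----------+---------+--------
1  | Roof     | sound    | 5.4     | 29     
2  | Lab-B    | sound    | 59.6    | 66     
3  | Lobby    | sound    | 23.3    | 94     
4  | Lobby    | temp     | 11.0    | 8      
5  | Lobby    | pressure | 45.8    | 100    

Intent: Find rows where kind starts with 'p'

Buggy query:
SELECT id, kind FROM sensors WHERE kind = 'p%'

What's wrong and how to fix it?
Bug: Wildcards only work with LIKE; '=' treats '%' as a literal character

Fix: Use LIKE for wildcard pattern matching

Corrected query:
SELECT id, kind FROM sensors WHERE kind LIKE 'p%'

Result:
id | kind    
---+---------
5  | pressure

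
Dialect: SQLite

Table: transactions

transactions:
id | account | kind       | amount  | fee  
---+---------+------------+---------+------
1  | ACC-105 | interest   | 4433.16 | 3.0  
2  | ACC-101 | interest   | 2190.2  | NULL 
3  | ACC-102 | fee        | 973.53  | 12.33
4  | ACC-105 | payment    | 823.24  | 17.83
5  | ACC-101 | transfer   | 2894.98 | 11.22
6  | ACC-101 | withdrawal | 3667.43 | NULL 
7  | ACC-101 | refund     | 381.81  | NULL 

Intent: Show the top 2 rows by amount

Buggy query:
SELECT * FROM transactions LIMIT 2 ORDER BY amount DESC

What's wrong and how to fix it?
Bug: ORDER BY cannot follow LIMIT; LIMIT is the final clause

Fix: Sort with ORDER BY, then apply LIMIT

Corrected query:
SELECT * FROM transactions ORDER BY amount DESC LIMIT 2

Result:
id | account | kind       | amount  | fee 
---+---------+------------+---------+-----
1  | ACC-105 | interest   | 4433.16 | 3   
6  | ACC-101 | withdrawal | 3667.43 | NULL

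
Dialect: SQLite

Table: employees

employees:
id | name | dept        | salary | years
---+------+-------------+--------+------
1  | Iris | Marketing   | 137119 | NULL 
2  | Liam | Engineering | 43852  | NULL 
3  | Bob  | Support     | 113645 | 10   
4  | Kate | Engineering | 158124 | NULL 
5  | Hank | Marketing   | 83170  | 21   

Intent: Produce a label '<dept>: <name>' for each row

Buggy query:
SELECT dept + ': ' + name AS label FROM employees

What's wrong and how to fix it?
Bug: '+' is numeric addition; on text columns SQLite converts them to 0 instead of concatenating

Fix: Replace + with || to concatenate text

Corrected query:
SELECT dept || ': ' || name AS label FROM employees

Result:
label            
-----------------
Marketing: Iris  
Engineering: Liam
Support: Bob     
Engineering: Kate
Marketing: Hank  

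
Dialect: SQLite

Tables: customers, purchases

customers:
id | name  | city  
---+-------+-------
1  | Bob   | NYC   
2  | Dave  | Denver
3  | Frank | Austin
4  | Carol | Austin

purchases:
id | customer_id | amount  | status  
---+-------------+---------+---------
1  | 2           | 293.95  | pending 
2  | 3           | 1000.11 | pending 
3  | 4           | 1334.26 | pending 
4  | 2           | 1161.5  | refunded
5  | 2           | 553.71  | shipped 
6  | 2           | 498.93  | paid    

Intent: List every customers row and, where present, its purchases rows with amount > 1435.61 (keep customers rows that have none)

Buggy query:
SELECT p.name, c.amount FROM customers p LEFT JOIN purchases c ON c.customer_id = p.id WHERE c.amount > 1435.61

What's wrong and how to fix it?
Bug: A WHERE condition on the right-hand table after LEFT JOIN drops unmatched parents

Fix: Move the right-table condition into the ON clause so unmatched parents are kept

Corrected query:
SELECT p.name, c.amount FROM customers p LEFT JOIN purchases c ON c.customer_id = p.id AND c.amount > 1435.61

Result:
name  | amount
------+-------
Bob   | NULL  
Dave  | NULL  
Frank | NULL  
Carol | NULL  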